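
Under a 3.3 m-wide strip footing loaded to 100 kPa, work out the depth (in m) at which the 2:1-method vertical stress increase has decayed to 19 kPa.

2:1 spreading — at depth z the loaded area has grown by z in each plan dimension:
qB/(B+z) = Δσ_z ⇒ z = qB/Δσ_z − B = 100×3.3/19 − 3.3 = 14.07 m

z ≈ 14.1 m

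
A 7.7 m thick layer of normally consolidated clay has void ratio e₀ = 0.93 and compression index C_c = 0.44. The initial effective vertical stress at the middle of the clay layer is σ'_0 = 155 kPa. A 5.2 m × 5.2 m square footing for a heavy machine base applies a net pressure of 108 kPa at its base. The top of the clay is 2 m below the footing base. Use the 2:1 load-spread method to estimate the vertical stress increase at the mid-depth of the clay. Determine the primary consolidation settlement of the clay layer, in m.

Mid-depth of clay below the footing base: z = 2 + 7.7/2 = 5.85 m.
Stress increase at mid-clay by the 2:1 spreading method:
Δσ = qBL/((B+z)(L+z)) = 108×5.2×5.2/((5.2+5.85)(5.2+5.85)) = 23.917 kPa
Final effective stress: σ'_f = σ'_0 + Δσ = 155 + 23.917 = 178.92 kPa.
Normally consolidated clay, so the full stress increment lies on the virgin compression line:
S_c = C_c·H/(1+e₀)·log₁₀(σ'_f/σ'_0) = 0.44×7.7/(1+0.93)×log₁₀(178.92/155)
    = 1.7554 × 0.062327 = 0.1094 m

S_c ≈ 0.109 m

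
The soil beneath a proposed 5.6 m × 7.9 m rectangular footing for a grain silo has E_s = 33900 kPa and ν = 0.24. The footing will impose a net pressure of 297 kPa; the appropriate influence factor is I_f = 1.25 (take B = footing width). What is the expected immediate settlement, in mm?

S_e ≈ 57.8 mm

Immediate (elastic) settlement: S_e = q·B·(1−ν²)/E_s · I_f.
S_e = 297 × 5.6 × (1 − 0.24²) / 33900 × 1.25
    = 297 × 5.6 × 0.9424 / 33900 × 1.25
    = 0.05779 m = 57.79 mm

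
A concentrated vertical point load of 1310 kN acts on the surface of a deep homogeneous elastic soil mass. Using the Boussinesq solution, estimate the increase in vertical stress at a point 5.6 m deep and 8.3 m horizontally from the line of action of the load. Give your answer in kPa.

Δσ_z ≈ 1.09 kPa

Boussinesq vertical stress below a point load on an elastic half-space:
Δσ_z = 3P/(2πz²) · [1 + (r/z)²]^(−5/2)
r/z = 8.3/5.6 = 1.4821; [1+(r/z)²]^(−5/2) = 0.05473.
Δσ_z = 3×1310/(2π×5.6²) × 0.05473 = 19.945 × 0.05473 = 1.092 kPa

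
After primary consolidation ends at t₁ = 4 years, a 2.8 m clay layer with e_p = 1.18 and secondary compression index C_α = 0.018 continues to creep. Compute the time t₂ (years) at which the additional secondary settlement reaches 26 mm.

S_s = C_α·H/(1+e_p)·log₁₀(t₂/t₁) ⇒ log₁₀(t₂/t₁) = S_s·(1+e_p)/(C_α·H).
log₁₀(t₂/t₁) = 0.026 × (1+1.18) / (0.018×2.8) = 1.125
t₂ = t₁ × 10^1.125 = 4 × 13.32 = 53.29 years

t₂ ≈ 53.3 years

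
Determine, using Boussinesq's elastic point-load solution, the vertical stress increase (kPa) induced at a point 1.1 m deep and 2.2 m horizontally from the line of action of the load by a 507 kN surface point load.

Δσ_z ≈ 3.58 kPa

Boussinesq vertical stress below a point load on an elastic half-space:
Δσ_z = 3P/(2πz²) · [1 + (r/z)²]^(−5/2)
r/z = 2.2/1.1 = 2; [1+(r/z)²]^(−5/2) = 0.017889.
Δσ_z = 3×507/(2π×1.1²) × 0.017889 = 200.06 × 0.017889 = 3.579 kPa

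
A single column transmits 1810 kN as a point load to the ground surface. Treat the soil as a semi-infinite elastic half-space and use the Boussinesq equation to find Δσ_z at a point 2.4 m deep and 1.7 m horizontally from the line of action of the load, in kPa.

Δσ_z ≈ 54.3 kPa

Boussinesq vertical stress below a point load on an elastic half-space:
Δσ_z = 3P/(2πz²) · [1 + (r/z)²]^(−5/2)
r/z = 1.7/2.4 = 0.70833; [1+(r/z)²]^(−5/2) = 0.36184.
Δσ_z = 3×1810/(2π×2.4²) × 0.36184 = 150.04 × 0.36184 = 54.29 kPa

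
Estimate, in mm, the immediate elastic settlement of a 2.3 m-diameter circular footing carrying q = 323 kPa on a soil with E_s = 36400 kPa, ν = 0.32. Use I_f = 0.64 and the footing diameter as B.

Immediate (elastic) settlement: S_e = q·B·(1−ν²)/E_s · I_f.
S_e = 323 × 2.3 × (1 − 0.32²) / 36400 × 0.64
    = 323 × 2.3 × 0.8976 / 36400 × 0.64
    = 0.01172 m = 11.72 mm

S_e ≈ 11.7 mm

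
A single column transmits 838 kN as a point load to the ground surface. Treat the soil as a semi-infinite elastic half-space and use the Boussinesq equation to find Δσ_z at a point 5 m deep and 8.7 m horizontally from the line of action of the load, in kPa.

Δσ_z ≈ 0.492 kPa

Boussinesq vertical stress below a point load on an elastic half-space:
Δσ_z = 3P/(2πz²) · [1 + (r/z)²]^(−5/2)
r/z = 8.7/5 = 1.74; [1+(r/z)²]^(−5/2) = 0.030717.
Δσ_z = 3×838/(2π×5²) × 0.030717 = 16.005 × 0.030717 = 0.4916 kPa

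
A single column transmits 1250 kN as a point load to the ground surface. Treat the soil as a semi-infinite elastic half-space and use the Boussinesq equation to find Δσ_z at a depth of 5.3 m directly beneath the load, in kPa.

Boussinesq vertical stress below a point load on an elastic half-space:
Δσ_z = 3P/(2πz²) · [1 + (r/z)²]^(−5/2)
r/z = 0/5.3 = 0; [1+(r/z)²]^(−5/2) = 1.
Δσ_z = 3×1250/(2π×5.3²) × 1 = 21.247 × 1 = 21.25 kPa

Δσ_z ≈ 21.2 kPa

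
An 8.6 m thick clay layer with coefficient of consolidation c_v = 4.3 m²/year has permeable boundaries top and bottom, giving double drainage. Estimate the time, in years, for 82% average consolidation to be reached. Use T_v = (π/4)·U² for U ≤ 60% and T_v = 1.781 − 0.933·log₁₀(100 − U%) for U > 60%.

t ≈ 2.62 years

Drainage path length: H_d = H/2 = 4.3 m (double drainage).
U > 60%: T_v = 1.781 − 0.933·log₁₀(100 − 82) = 0.60983.
t = T_v·H_d²/c_v = 0.60983×4.3²/4.3 = 2.622 years.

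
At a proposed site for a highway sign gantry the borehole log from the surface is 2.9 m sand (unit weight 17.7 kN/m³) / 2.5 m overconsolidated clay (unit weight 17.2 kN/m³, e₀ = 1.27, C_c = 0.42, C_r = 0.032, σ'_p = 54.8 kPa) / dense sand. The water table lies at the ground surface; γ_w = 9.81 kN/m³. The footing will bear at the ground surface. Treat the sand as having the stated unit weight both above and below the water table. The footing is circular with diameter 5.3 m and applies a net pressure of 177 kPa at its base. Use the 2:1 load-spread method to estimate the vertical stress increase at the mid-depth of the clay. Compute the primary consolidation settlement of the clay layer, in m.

S_c ≈ 0.103 m

Mid-depth of clay below the ground surface: z = 2.9 + 2.5/2 = 4.15 m.
Total vertical stress at mid-clay: σ_v = 17.7×2.9 + 17.2×1.25 = 72.83 kPa.
Pore pressure: u = 9.81×(4.15 − 0) = 40.712 kPa.
Initial effective stress: σ'_0 = σ_v − u = 72.83 − 40.712 = 32.118 kPa.
Stress increase at mid-clay by the 2:1 spreading method:
Δσ ≈ qD²/(D+z)² = 177×5.3²/(5.3+4.15)² = 55.675 kPa
Final effective stress: σ'_f = 32.118 + 55.675 = 87.793 kPa.
σ'_f = 87.793 > σ'_p = 54.8 kPa, so the stress path crosses the preconsolidation pressure — recompression up to σ'_p, then virgin compression beyond:
S_c = H/(1+e₀)·[C_r·log₁₀(σ'_p/σ'_0) + C_c·log₁₀(σ'_f/σ'_p)]
    = 2.5/2.27 × [0.032×log₁₀(54.8/32.118) + 0.42×log₁₀(87.793/54.8)]
    = 1.1013 × [0.007425 + 0.085965] = 0.1029 m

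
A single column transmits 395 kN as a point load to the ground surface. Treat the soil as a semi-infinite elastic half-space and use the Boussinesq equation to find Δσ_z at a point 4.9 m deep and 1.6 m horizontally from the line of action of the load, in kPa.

Δσ_z ≈ 6.1 kPa

Boussinesq vertical stress below a point load on an elastic half-space:
Δσ_z = 3P/(2πz²) · [1 + (r/z)²]^(−5/2)
r/z = 1.6/4.9 = 0.32653; [1+(r/z)²]^(−5/2) = 0.77625.
Δσ_z = 3×395/(2π×4.9²) × 0.77625 = 7.855 × 0.77625 = 6.097 kPa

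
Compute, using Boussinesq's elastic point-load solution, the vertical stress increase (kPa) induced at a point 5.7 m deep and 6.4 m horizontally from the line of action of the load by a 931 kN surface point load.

Δσ_z ≈ 1.78 kPa

Boussinesq vertical stress below a point load on an elastic half-space:
Δσ_z = 3P/(2πz²) · [1 + (r/z)²]^(−5/2)
r/z = 6.4/5.7 = 1.1228; [1+(r/z)²]^(−5/2) = 0.13014.
Δσ_z = 3×931/(2π×5.7²) × 0.13014 = 13.682 × 0.13014 = 1.781 kPa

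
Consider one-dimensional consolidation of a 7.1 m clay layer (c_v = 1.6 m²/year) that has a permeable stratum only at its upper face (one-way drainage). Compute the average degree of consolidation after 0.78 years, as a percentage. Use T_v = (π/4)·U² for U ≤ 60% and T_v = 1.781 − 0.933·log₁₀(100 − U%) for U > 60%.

Drainage path length: H_d = H = 7.1 m (single drainage).
T_v = c_v·t/H_d² = 1.6×0.78/7.1² = 0.024757.
T_v = 0.024757 corresponds to the U ≤ 60% branch:
U = √(4T_v/π) = 0.1775

U ≈ 17.8 %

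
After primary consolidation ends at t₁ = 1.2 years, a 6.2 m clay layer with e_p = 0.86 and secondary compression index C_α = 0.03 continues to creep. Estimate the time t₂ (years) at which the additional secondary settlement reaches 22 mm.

S_s = C_α·H/(1+e_p)·log₁₀(t₂/t₁) ⇒ log₁₀(t₂/t₁) = S_s·(1+e_p)/(C_α·H).
log₁₀(t₂/t₁) = 0.022 × (1+0.86) / (0.03×6.2) = 0.22
t₂ = t₁ × 10^0.22 = 1.2 × 1.66 = 1.992 years

t₂ ≈ 1.99 years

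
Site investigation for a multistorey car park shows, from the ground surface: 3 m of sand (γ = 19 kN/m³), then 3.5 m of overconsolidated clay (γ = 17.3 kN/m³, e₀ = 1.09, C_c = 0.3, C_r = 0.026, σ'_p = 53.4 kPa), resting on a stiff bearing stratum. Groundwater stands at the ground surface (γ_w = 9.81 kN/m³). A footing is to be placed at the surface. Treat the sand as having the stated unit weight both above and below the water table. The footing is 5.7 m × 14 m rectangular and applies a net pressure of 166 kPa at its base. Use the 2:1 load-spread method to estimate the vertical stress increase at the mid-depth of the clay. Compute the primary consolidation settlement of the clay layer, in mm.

Mid-depth of clay below the ground surface: z = 3 + 3.5/2 = 4.75 m.
Total vertical stress at mid-clay: σ_v = 19×3 + 17.3×1.75 = 87.275 kPa.
Pore pressure: u = 9.81×(4.75 − 0) = 46.598 kPa.
Initial effective stress: σ'_0 = σ_v − u = 87.275 − 46.598 = 40.677 kPa.
Stress increase at mid-clay by the 2:1 spreading method:
Δσ = qBL/((B+z)(L+z)) = 166×5.7×14/((5.7+4.75)(14+4.75)) = 67.607 kPa
Final effective stress: σ'_f = 40.677 + 67.607 = 108.28 kPa.
σ'_f = 108.28 > σ'_p = 53.4 kPa, so the stress path crosses the preconsolidation pressure — recompression up to σ'_p, then virgin compression beyond:
S_c = H/(1+e₀)·[C_r·log₁₀(σ'_p/σ'_0) + C_c·log₁₀(σ'_f/σ'_p)]
    = 3.5/2.09 × [0.026×log₁₀(53.4/40.677) + 0.3×log₁₀(108.28/53.4)]
    = 1.6746 × [0.003073 + 0.092102] = 0.1594 m

S_c ≈ 159 mm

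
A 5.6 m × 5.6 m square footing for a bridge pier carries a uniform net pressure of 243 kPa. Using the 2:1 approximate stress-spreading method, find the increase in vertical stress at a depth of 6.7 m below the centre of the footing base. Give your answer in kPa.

Δσ_z ≈ 50.4 kPa

By the 2:1 method the load spreads at 1 horizontal : 2 vertical, so at depth z the loaded area has grown by z in each plan dimension:
Δσ = qBL/((B+z)(L+z)) = 243×5.6×5.6/((5.6+6.7)(5.6+6.7)) = 50.37 kPa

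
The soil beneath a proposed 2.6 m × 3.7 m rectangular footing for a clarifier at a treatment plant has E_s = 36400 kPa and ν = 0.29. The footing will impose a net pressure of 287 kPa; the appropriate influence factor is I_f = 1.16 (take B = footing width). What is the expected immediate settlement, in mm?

S_e ≈ 21.8 mm

Immediate (elastic) settlement: S_e = q·B·(1−ν²)/E_s · I_f.
S_e = 287 × 2.6 × (1 − 0.29²) / 36400 × 1.16
    = 287 × 2.6 × 0.9159 / 36400 × 1.16
    = 0.02178 m = 21.78 mm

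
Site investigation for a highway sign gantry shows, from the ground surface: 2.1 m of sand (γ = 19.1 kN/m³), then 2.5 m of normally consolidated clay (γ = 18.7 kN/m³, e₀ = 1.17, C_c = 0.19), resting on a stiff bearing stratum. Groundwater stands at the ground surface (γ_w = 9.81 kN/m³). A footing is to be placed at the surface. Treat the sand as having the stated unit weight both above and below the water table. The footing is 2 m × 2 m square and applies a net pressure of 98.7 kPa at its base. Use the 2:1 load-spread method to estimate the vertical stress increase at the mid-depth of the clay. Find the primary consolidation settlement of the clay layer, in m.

S_c ≈ 0.0354 m

Mid-depth of clay below the ground surface: z = 2.1 + 2.5/2 = 3.35 m.
Total vertical stress at mid-clay: σ_v = 19.1×2.1 + 18.7×1.25 = 63.485 kPa.
Pore pressure: u = 9.81×(3.35 − 0) = 32.864 kPa.
Initial effective stress: σ'_0 = σ_v − u = 63.485 − 32.864 = 30.621 kPa.
Stress increase at mid-clay by the 2:1 spreading method:
Δσ = qBL/((B+z)(L+z)) = 98.7×2×2/((2+3.35)(2+3.35)) = 13.793 kPa
Final effective stress: σ'_f = σ'_0 + Δσ = 30.621 + 13.793 = 44.414 kPa.
Normally consolidated clay, so the full stress increment lies on the virgin compression line:
S_c = C_c·H/(1+e₀)·log₁₀(σ'_f/σ'_0) = 0.19×2.5/(1+1.17)×log₁₀(44.414/30.621)
    = 0.21889 × 0.1615 = 0.03535 m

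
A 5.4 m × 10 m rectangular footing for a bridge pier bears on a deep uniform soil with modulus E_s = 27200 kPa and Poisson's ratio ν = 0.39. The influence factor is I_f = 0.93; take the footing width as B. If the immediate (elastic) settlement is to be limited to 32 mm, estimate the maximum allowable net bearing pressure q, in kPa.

S_e = q·B·(1−ν²)/E_s · I_f  ⇒  q = S_e·E_s / (B·(1−ν²)·I_f).
q = 0.032 × 27200 / (5.4 × 0.8479 × 0.93) = 204.4 kPa

q ≈ 204 kPa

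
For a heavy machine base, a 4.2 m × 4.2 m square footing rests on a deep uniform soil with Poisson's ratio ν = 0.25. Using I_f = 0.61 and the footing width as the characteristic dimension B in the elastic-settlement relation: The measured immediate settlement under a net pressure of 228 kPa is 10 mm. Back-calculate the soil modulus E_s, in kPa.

E_s ≈ 54800 kPa

S_e = q·B·(1−ν²)/E_s · I_f  ⇒  E_s = q·B·(1−ν²)·I_f / S_e.
E_s = 228 × 4.2 × 0.9375 × 0.61 / 0.01 = 54760 kPa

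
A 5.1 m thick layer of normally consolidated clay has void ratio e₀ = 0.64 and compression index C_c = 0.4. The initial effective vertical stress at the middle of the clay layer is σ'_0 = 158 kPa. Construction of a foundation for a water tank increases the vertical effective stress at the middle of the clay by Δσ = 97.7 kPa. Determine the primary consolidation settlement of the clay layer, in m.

S_c ≈ 0.26 m

Final effective stress: σ'_f = σ'_0 + Δσ = 158 + 97.7 = 255.7 kPa.
Normally consolidated clay, so the full stress increment lies on the virgin compression line:
S_c = C_c·H/(1+e₀)·log₁₀(σ'_f/σ'_0) = 0.4×5.1/(1+0.64)×log₁₀(255.7/158)
    = 1.2439 × 0.20907 = 0.2601 m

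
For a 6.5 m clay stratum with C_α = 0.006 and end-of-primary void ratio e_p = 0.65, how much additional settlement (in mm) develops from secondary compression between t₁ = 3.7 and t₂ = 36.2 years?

S_s ≈ 23.4 mm

Secondary compression: S_s = C_α·H/(1+e_p)·log₁₀(t₂/t₁)
S_s = 0.006×6.5/(1+0.65)×log₁₀(36.2/3.7)
    = 0.02364 × 0.9905 = 0.02341 m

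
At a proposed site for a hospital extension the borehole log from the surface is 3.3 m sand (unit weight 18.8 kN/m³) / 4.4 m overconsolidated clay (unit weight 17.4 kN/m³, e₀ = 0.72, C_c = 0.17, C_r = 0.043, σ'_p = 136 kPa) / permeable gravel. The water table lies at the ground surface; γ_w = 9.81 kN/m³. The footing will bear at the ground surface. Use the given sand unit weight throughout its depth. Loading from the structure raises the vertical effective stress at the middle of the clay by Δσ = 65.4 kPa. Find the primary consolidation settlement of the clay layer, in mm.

S_c ≈ 42 mm

Mid-depth of clay below the ground surface: z = 3.3 + 4.4/2 = 5.5 m.
Total vertical stress at mid-clay: σ_v = 18.8×3.3 + 17.4×2.2 = 100.32 kPa.
Pore pressure: u = 9.81×(5.5 − 0) = 53.955 kPa.
Initial effective stress: σ'_0 = σ_v − u = 100.32 − 53.955 = 46.365 kPa.
Final effective stress: σ'_f = 46.365 + 65.4 = 111.77 kPa.
σ'_f = 111.77 ≤ σ'_p = 136 kPa, so the clay remains overconsolidated and only the recompression index applies:
S_c = C_r·H/(1+e₀)·log₁₀(σ'_f/σ'_0) = 0.043×4.4/1.72×log₁₀(111.77/46.365)
    = 0.11 × 0.38213 = 0.04203 m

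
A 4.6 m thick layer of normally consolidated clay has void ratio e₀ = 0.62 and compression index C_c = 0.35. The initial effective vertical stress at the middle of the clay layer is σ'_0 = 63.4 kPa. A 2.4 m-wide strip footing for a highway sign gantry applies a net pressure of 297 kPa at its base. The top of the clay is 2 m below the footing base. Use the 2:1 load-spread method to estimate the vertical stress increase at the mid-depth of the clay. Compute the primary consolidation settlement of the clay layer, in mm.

Mid-depth of clay below the footing base: z = 2 + 4.6/2 = 4.3 m.
Stress increase at mid-clay by the 2:1 spreading method:
Δσ = qB/(B+z) = 297×2.4/(2.4+4.3) = 106.39 kPa
Final effective stress: σ'_f = σ'_0 + Δσ = 63.4 + 106.39 = 169.79 kPa.
Normally consolidated clay, so the full stress increment lies on the virgin compression line:
S_c = C_c·H/(1+e₀)·log₁₀(σ'_f/σ'_0) = 0.35×4.6/(1+0.62)×log₁₀(169.79/63.4)
    = 0.99383 × 0.42782 = 0.4252 m

S_c ≈ 425 mm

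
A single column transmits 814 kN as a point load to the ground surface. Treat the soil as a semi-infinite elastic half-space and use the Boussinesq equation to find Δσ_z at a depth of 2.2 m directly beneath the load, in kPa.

Boussinesq vertical stress below a point load on an elastic half-space:
Δσ_z = 3P/(2πz²) · [1 + (r/z)²]^(−5/2)
r/z = 0/2.2 = 0; [1+(r/z)²]^(−5/2) = 1.
Δσ_z = 3×814/(2π×2.2²) × 1 = 80.301 × 1 = 80.3 kPa

Δσ_z ≈ 80.3 kPa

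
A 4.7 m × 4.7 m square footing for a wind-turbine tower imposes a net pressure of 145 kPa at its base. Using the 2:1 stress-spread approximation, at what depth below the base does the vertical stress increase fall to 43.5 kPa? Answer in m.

2:1 spreading — at depth z the loaded area has grown by z in each plan dimension:
qB²/(B+z)² = Δσ_z ⇒ z = B(√(q/Δσ_z) − 1) = 4.7×(√(145/43.5) − 1) = 3.881 m

z ≈ 3.88 m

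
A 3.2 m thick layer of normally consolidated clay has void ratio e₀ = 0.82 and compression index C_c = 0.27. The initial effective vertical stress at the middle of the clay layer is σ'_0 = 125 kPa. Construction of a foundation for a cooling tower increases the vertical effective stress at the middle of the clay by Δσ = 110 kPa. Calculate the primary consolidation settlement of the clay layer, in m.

S_c ≈ 0.13 m

Final effective stress: σ'_f = σ'_0 + Δσ = 125 + 110 = 235 kPa.
Normally consolidated clay, so the full stress increment lies on the virgin compression line:
S_c = C_c·H/(1+e₀)·log₁₀(σ'_f/σ'_0) = 0.27×3.2/(1+0.82)×log₁₀(235/125)
    = 0.47473 × 0.27416 = 0.1302 m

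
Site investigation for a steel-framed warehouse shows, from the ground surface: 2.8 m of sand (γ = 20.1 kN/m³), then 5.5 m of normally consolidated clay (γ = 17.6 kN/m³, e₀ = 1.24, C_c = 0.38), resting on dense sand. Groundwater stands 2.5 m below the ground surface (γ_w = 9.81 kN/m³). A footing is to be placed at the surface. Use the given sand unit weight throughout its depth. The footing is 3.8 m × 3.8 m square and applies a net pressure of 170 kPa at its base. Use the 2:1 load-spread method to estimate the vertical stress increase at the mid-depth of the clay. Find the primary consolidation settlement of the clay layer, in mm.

Mid-depth of clay below the ground surface: z = 2.8 + 5.5/2 = 5.55 m.
Total vertical stress at mid-clay: σ_v = 20.1×2.8 + 17.6×2.75 = 104.68 kPa.
Pore pressure: u = 9.81×(5.55 − 2.5) = 29.921 kPa.
Initial effective stress: σ'_0 = σ_v − u = 104.68 − 29.921 = 74.759 kPa.
Stress increase at mid-clay by the 2:1 spreading method:
Δσ = qBL/((B+z)(L+z)) = 170×3.8×3.8/((3.8+5.55)(3.8+5.55)) = 28.08 kPa
Final effective stress: σ'_f = σ'_0 + Δσ = 74.759 + 28.08 = 102.84 kPa.
Normally consolidated clay, so the full stress increment lies on the virgin compression line:
S_c = C_c·H/(1+e₀)·log₁₀(σ'_f/σ'_0) = 0.38×5.5/(1+1.24)×log₁₀(102.84/74.759)
    = 0.93304 × 0.1385 = 0.1292 m

S_c ≈ 129 mm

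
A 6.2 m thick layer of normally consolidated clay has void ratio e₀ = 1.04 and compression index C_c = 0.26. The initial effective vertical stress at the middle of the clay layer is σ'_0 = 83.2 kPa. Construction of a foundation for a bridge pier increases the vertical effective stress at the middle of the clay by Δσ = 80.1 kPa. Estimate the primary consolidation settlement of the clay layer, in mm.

Final effective stress: σ'_f = σ'_0 + Δσ = 83.2 + 80.1 = 163.3 kPa.
Normally consolidated clay, so the full stress increment lies on the virgin compression line:
S_c = C_c·H/(1+e₀)·log₁₀(σ'_f/σ'_0) = 0.26×6.2/(1+1.04)×log₁₀(163.3/83.2)
    = 0.7902 × 0.29286 = 0.2314 m

S_c ≈ 231 mm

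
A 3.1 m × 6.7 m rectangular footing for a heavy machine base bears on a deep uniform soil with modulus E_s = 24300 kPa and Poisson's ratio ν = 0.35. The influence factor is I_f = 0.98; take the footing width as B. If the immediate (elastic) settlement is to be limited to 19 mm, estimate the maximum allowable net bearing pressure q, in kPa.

S_e = q·B·(1−ν²)/E_s · I_f  ⇒  q = S_e·E_s / (B·(1−ν²)·I_f).
q = 0.019 × 24300 / (3.1 × 0.8775 × 0.98) = 173.2 kPa

q ≈ 173 kPa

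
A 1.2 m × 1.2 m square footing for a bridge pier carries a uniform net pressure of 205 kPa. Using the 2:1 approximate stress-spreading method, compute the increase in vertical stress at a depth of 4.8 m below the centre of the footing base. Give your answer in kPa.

Δσ_z ≈ 8.2 kPa

By the 2:1 method the load spreads at 1 horizontal : 2 vertical, so at depth z the loaded area has grown by z in each plan dimension:
Δσ = qBL/((B+z)(L+z)) = 205×1.2×1.2/((1.2+4.8)(1.2+4.8)) = 8.2 kPa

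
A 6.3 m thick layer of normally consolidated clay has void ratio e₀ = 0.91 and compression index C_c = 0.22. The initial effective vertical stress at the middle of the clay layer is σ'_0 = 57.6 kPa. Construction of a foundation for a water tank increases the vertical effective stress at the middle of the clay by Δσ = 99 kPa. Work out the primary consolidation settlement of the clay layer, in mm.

S_c ≈ 315 mm

Final effective stress: σ'_f = σ'_0 + Δσ = 57.6 + 99 = 156.6 kPa.
Normally consolidated clay, so the full stress increment lies on the virgin compression line:
S_c = C_c·H/(1+e₀)·log₁₀(σ'_f/σ'_0) = 0.22×6.3/(1+0.91)×log₁₀(156.6/57.6)
    = 0.72565 × 0.43437 = 0.3152 m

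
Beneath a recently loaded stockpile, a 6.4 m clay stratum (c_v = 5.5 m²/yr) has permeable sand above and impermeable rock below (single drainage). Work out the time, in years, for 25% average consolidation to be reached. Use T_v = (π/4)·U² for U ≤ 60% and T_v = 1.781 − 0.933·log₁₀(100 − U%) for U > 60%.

t ≈ 0.366 years

Drainage path length: H_d = H = 6.4 m (single drainage).
U ≤ 60%: T_v = (π/4)·U² = (π/4)×0.25² = 0.049087.
t = T_v·H_d²/c_v = 0.049087×6.4²/5.5 = 0.3656 years.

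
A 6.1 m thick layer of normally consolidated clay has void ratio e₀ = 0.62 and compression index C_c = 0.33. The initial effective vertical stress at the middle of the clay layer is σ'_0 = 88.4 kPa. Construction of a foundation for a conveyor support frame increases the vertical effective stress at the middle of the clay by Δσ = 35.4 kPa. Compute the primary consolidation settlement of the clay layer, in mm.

Final effective stress: σ'_f = σ'_0 + Δσ = 88.4 + 35.4 = 123.8 kPa.
Normally consolidated clay, so the full stress increment lies on the virgin compression line:
S_c = C_c·H/(1+e₀)·log₁₀(σ'_f/σ'_0) = 0.33×6.1/(1+0.62)×log₁₀(123.8/88.4)
    = 1.2426 × 0.14627 = 0.1818 m

S_c ≈ 182 mm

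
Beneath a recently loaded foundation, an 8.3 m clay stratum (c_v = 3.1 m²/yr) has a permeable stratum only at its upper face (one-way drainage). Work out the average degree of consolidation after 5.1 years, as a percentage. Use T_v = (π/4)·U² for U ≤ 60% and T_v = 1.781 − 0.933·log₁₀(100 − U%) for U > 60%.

Drainage path length: H_d = H = 8.3 m (single drainage).
T_v = c_v·t/H_d² = 3.1×5.1/8.3² = 0.2295.
T_v = 0.2295 corresponds to the U ≤ 60% branch:
U = √(4T_v/π) = 0.5406

U ≈ 54.1 %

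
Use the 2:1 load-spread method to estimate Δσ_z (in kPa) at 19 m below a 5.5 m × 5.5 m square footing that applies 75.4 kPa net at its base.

By the 2:1 method the load spreads at 1 horizontal : 2 vertical, so at depth z the loaded area has grown by z in each plan dimension:
Δσ = qBL/((B+z)(L+z)) = 75.4×5.5×5.5/((5.5+19)(5.5+19)) = 3.7998 kPa

Δσ_z ≈ 3.8 kPa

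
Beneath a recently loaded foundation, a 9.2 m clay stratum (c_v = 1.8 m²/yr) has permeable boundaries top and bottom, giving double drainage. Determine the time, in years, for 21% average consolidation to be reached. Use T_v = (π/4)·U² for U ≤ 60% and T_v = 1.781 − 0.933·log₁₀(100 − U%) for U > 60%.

t ≈ 0.407 years

Drainage path length: H_d = H/2 = 4.6 m (double drainage).
U ≤ 60%: T_v = (π/4)·U² = (π/4)×0.21² = 0.034636.
t = T_v·H_d²/c_v = 0.034636×4.6²/1.8 = 0.4072 years.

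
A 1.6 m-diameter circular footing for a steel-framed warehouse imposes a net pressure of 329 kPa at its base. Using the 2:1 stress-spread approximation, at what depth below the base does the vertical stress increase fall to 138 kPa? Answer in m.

z ≈ 0.87 m

2:1 spreading — at depth z the loaded area has grown by z in each plan dimension:
qD²/(D+z)² = Δσ_z ⇒ z = D(√(q/Δσ_z) − 1) = 1.6×(√(329/138) − 1) = 0.8705 m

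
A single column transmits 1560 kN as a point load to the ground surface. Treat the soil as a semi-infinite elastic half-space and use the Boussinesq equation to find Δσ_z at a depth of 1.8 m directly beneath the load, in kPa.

Δσ_z ≈ 230 kPa

Boussinesq vertical stress below a point load on an elastic half-space:
Δσ_z = 3P/(2πz²) · [1 + (r/z)²]^(−5/2)
r/z = 0/1.8 = 0; [1+(r/z)²]^(−5/2) = 1.
Δσ_z = 3×1560/(2π×1.8²) × 1 = 229.89 × 1 = 229.9 kPa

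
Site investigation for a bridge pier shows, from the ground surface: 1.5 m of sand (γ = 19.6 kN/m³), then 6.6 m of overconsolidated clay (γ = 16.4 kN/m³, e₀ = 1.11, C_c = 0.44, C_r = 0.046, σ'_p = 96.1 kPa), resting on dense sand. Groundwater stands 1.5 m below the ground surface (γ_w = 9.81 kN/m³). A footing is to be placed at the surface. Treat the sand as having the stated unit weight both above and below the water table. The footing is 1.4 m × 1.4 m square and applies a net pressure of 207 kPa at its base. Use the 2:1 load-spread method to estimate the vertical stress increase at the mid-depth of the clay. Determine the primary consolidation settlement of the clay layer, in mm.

Mid-depth of clay below the ground surface: z = 1.5 + 6.6/2 = 4.8 m.
Total vertical stress at mid-clay: σ_v = 19.6×1.5 + 16.4×3.3 = 83.52 kPa.
Pore pressure: u = 9.81×(4.8 − 1.5) = 32.373 kPa.
Initial effective stress: σ'_0 = σ_v − u = 83.52 − 32.373 = 51.147 kPa.
Stress increase at mid-clay by the 2:1 spreading method:
Δσ = qBL/((B+z)(L+z)) = 207×1.4×1.4/((1.4+4.8)(1.4+4.8)) = 10.555 kPa
Final effective stress: σ'_f = 51.147 + 10.555 = 61.702 kPa.
σ'_f = 61.702 ≤ σ'_p = 96.1 kPa, so the clay remains overconsolidated and only the recompression index applies:
S_c = C_r·H/(1+e₀)·log₁₀(σ'_f/σ'_0) = 0.046×6.6/2.11×log₁₀(61.702/51.147)
    = 0.14389 × 0.081479 = 0.01172 m

S_c ≈ 11.7 mm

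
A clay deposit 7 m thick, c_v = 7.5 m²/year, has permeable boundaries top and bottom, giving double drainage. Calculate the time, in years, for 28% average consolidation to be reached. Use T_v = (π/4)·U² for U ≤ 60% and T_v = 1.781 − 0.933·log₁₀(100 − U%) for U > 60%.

t ≈ 0.101 years

Drainage path length: H_d = H/2 = 3.5 m (double drainage).
U ≤ 60%: T_v = (π/4)·U² = (π/4)×0.28² = 0.061575.
t = T_v·H_d²/c_v = 0.061575×3.5²/7.5 = 0.1006 years.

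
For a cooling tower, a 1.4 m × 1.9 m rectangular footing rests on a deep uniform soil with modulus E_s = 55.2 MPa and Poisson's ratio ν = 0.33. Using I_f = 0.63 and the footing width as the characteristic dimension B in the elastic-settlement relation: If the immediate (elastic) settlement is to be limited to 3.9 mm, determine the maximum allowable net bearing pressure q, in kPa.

E_s = 55.2 MPa = 55200 kPa.
S_e = q·B·(1−ν²)/E_s · I_f  ⇒  q = S_e·E_s / (B·(1−ν²)·I_f).
q = 0.0039 × 55200 / (1.4 × 0.8911 × 0.63) = 273.9 kPa

q ≈ 274 kPa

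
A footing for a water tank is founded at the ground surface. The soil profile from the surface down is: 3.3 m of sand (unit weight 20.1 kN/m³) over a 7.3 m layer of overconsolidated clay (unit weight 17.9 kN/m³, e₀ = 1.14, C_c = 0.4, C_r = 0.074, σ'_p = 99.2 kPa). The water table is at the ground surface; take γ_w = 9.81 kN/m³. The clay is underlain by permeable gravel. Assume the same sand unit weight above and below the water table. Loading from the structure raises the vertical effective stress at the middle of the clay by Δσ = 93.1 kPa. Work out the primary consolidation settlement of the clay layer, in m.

Mid-depth of clay below the ground surface: z = 3.3 + 7.3/2 = 6.95 m.
Total vertical stress at mid-clay: σ_v = 20.1×3.3 + 17.9×3.65 = 131.66 kPa.
Pore pressure: u = 9.81×(6.95 − 0) = 68.18 kPa.
Initial effective stress: σ'_0 = σ_v − u = 131.66 − 68.18 = 63.48 kPa.
Final effective stress: σ'_f = 63.48 + 93.1 = 156.58 kPa.
σ'_f = 156.58 > σ'_p = 99.2 kPa, so the stress path crosses the preconsolidation pressure — recompression up to σ'_p, then virgin compression beyond:
S_c = H/(1+e₀)·[C_r·log₁₀(σ'_p/σ'_0) + C_c·log₁₀(σ'_f/σ'_p)]
    = 7.3/2.14 × [0.074×log₁₀(99.2/63.48) + 0.4×log₁₀(156.58/99.2)]
    = 3.4112 × [0.014347 + 0.07929] = 0.3194 m

S_c ≈ 0.319 m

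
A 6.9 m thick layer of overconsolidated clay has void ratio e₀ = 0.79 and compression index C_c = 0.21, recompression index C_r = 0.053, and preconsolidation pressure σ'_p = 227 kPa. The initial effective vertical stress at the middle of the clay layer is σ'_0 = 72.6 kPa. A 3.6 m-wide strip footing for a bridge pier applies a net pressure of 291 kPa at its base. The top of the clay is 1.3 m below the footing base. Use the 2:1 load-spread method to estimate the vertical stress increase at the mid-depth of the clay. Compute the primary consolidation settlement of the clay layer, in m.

S_c ≈ 0.089 m

Mid-depth of clay below the footing base: z = 1.3 + 6.9/2 = 4.75 m.
Stress increase at mid-clay by the 2:1 spreading method:
Δσ = qB/(B+z) = 291×3.6/(3.6+4.75) = 125.46 kPa
Final effective stress: σ'_f = 72.6 + 125.46 = 198.06 kPa.
σ'_f = 198.06 ≤ σ'_p = 227 kPa, so the clay remains overconsolidated and only the recompression index applies:
S_c = C_r·H/(1+e₀)·log₁₀(σ'_f/σ'_0) = 0.053×6.9/1.79×log₁₀(198.06/72.6)
    = 0.2043 × 0.43586 = 0.08905 m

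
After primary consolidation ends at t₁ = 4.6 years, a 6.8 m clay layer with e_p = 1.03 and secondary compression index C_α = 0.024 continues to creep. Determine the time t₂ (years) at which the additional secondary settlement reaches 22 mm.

t₂ ≈ 8.64 years

S_s = C_α·H/(1+e_p)·log₁₀(t₂/t₁) ⇒ log₁₀(t₂/t₁) = S_s·(1+e_p)/(C_α·H).
log₁₀(t₂/t₁) = 0.022 × (1+1.03) / (0.024×6.8) = 0.2737
t₂ = t₁ × 10^0.2737 = 4.6 × 1.878 = 8.638 years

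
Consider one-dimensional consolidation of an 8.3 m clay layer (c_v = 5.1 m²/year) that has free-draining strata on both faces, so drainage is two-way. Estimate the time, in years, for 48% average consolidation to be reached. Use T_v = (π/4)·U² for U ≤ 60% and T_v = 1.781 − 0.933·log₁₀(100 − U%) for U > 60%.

t ≈ 0.611 years

Drainage path length: H_d = H/2 = 4.15 m (double drainage).
U ≤ 60%: T_v = (π/4)·U² = (π/4)×0.48² = 0.18096.
t = T_v·H_d²/c_v = 0.18096×4.15²/5.1 = 0.6111 years.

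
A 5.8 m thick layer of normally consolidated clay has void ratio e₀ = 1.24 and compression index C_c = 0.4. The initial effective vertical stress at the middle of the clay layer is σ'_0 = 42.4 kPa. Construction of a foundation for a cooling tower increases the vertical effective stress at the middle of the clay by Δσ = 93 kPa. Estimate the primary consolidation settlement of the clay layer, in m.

Final effective stress: σ'_f = σ'_0 + Δσ = 42.4 + 93 = 135.4 kPa.
Normally consolidated clay, so the full stress increment lies on the virgin compression line:
S_c = C_c·H/(1+e₀)·log₁₀(σ'_f/σ'_0) = 0.4×5.8/(1+1.24)×log₁₀(135.4/42.4)
    = 1.0357 × 0.50425 = 0.5223 m

S_c ≈ 0.522 m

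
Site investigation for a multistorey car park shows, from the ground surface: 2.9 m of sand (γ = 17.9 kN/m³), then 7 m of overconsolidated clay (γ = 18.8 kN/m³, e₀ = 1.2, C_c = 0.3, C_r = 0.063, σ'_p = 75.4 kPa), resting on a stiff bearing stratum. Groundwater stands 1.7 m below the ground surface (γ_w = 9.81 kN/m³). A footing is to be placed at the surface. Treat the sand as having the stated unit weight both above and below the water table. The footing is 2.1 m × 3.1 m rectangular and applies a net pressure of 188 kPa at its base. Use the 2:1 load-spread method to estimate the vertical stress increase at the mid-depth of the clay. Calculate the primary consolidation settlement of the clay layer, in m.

Mid-depth of clay below the ground surface: z = 2.9 + 7/2 = 6.4 m.
Total vertical stress at mid-clay: σ_v = 17.9×2.9 + 18.8×3.5 = 117.71 kPa.
Pore pressure: u = 9.81×(6.4 − 1.7) = 46.107 kPa.
Initial effective stress: σ'_0 = σ_v − u = 117.71 − 46.107 = 71.603 kPa.
Stress increase at mid-clay by the 2:1 spreading method:
Δσ = qBL/((B+z)(L+z)) = 188×2.1×3.1/((2.1+6.4)(3.1+6.4)) = 15.156 kPa
Final effective stress: σ'_f = 71.603 + 15.156 = 86.759 kPa.
σ'_f = 86.759 > σ'_p = 75.4 kPa, so the stress path crosses the preconsolidation pressure — recompression up to σ'_p, then virgin compression beyond:
S_c = H/(1+e₀)·[C_r·log₁₀(σ'_p/σ'_0) + C_c·log₁₀(σ'_f/σ'_p)]
    = 7/2.2 × [0.063×log₁₀(75.4/71.603) + 0.3×log₁₀(86.759/75.4)]
    = 3.1818 × [0.0014137 + 0.018283] = 0.06267 m

S_c ≈ 0.0627 m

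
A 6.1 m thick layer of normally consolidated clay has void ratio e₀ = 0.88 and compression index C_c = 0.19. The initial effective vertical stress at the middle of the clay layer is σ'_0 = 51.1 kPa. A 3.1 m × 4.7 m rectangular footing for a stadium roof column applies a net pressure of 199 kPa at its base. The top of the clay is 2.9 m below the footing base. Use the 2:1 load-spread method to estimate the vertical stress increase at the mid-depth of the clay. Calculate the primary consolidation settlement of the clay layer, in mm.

Mid-depth of clay below the footing base: z = 2.9 + 6.1/2 = 5.95 m.
Stress increase at mid-clay by the 2:1 spreading method:
Δσ = qBL/((B+z)(L+z)) = 199×3.1×4.7/((3.1+5.95)(4.7+5.95)) = 30.083 kPa
Final effective stress: σ'_f = σ'_0 + Δσ = 51.1 + 30.083 = 81.183 kPa.
Normally consolidated clay, so the full stress increment lies on the virgin compression line:
S_c = C_c·H/(1+e₀)·log₁₀(σ'_f/σ'_0) = 0.19×6.1/(1+0.88)×log₁₀(81.183/51.1)
    = 0.61649 × 0.20104 = 0.1239 m

S_c ≈ 124 mm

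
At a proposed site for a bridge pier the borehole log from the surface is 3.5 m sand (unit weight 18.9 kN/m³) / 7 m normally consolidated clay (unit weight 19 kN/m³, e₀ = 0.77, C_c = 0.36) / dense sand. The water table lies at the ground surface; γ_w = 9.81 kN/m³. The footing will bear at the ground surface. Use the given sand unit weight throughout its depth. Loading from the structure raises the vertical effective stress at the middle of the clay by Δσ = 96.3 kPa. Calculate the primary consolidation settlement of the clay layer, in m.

S_c ≈ 0.568 m

Mid-depth of clay below the ground surface: z = 3.5 + 7/2 = 7 m.
Total vertical stress at mid-clay: σ_v = 18.9×3.5 + 19×3.5 = 132.65 kPa.
Pore pressure: u = 9.81×(7 − 0) = 68.67 kPa.
Initial effective stress: σ'_0 = σ_v − u = 132.65 − 68.67 = 63.98 kPa.
Final effective stress: σ'_f = σ'_0 + Δσ = 63.98 + 96.3 = 160.28 kPa.
Normally consolidated clay, so the full stress increment lies on the virgin compression line:
S_c = C_c·H/(1+e₀)·log₁₀(σ'_f/σ'_0) = 0.36×7/(1+0.77)×log₁₀(160.28/63.98)
    = 1.4237 × 0.39884 = 0.5678 m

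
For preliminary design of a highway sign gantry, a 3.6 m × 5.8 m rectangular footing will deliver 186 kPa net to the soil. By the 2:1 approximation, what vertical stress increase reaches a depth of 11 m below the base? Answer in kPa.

Δσ_z ≈ 15.8 kPa

By the 2:1 method the load spreads at 1 horizontal : 2 vertical, so at depth z the loaded area has grown by z in each plan dimension:
Δσ = qBL/((B+z)(L+z)) = 186×3.6×5.8/((3.6+11)(5.8+11)) = 15.834 kPa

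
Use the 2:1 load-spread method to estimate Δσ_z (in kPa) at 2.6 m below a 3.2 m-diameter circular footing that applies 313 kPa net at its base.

Δσ_z ≈ 95.3 kPa

By the 2:1 method the load spreads at 1 horizontal : 2 vertical, so at depth z the loaded area has grown by z in each plan dimension:
Δσ ≈ qD²/(D+z)² = 313×3.2²/(3.2+2.6)² = 95.277 kPa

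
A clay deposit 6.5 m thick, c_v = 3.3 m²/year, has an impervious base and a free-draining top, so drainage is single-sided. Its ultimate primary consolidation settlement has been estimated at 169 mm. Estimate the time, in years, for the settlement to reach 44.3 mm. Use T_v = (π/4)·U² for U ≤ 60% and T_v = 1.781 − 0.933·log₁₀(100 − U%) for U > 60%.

t ≈ 0.691 years

Drainage path length: H_d = H = 6.5 m (single drainage).
U = S(t)/S_ult = 44.3/169 = 0.2621.
U ≤ 60%: T_v = (π/4)·U² = (π/4)×0.26213² = 0.053966.
t = T_v·H_d²/c_v = 0.053966×6.5²/3.3 = 0.6909 years.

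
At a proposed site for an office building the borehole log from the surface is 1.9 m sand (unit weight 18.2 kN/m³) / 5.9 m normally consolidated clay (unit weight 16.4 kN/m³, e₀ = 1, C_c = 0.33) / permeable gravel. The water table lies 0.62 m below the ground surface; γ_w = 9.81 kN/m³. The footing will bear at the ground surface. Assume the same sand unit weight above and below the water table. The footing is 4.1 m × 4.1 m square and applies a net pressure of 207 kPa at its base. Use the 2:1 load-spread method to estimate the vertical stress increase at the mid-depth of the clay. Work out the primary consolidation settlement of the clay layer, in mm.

Mid-depth of clay below the ground surface: z = 1.9 + 5.9/2 = 4.85 m.
Total vertical stress at mid-clay: σ_v = 18.2×1.9 + 16.4×2.95 = 82.96 kPa.
Pore pressure: u = 9.81×(4.85 − 0.62) = 41.496 kPa.
Initial effective stress: σ'_0 = σ_v − u = 82.96 − 41.496 = 41.464 kPa.
Stress increase at mid-clay by the 2:1 spreading method:
Δσ = qBL/((B+z)(L+z)) = 207×4.1×4.1/((4.1+4.85)(4.1+4.85)) = 43.44 kPa
Final effective stress: σ'_f = σ'_0 + Δσ = 41.464 + 43.44 = 84.904 kPa.
Normally consolidated clay, so the full stress increment lies on the virgin compression line:
S_c = C_c·H/(1+e₀)·log₁₀(σ'_f/σ'_0) = 0.33×5.9/(1+1)×log₁₀(84.904/41.464)
    = 0.9735 × 0.31126 = 0.303 m

S_c ≈ 303 mm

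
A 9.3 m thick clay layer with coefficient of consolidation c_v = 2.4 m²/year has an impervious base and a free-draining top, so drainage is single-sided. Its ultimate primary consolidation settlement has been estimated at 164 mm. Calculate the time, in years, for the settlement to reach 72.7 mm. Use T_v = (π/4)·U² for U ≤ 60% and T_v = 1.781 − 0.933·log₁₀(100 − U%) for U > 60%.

t ≈ 5.56 years

Drainage path length: H_d = H = 9.3 m (single drainage).
U = S(t)/S_ult = 72.7/164 = 0.4433.
U ≤ 60%: T_v = (π/4)·U² = (π/4)×0.44329² = 0.15434.
t = T_v·H_d²/c_v = 0.15434×9.3²/2.4 = 5.562 years.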